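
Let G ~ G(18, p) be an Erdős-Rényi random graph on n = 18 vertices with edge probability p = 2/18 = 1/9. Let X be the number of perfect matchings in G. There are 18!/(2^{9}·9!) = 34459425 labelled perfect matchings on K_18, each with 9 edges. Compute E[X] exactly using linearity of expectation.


K_18 has 18!/(2^{9}·9!) = 34459425 labelled perfect matchings.
For each such perfect matching H, let X_H = 1 if all 9 edges of H are present in G. Then P[X_H = 1] = p^{9} = (1/9)^{9} = 1/387420489.
By linearity of expectation: E[X] = Σ_H E[X_H] = 34459425 · p^{9} = 34459425 · 1/387420489 = 425425/4782969.
Numerically: E[X] ≈ 0.0889.

E[X] = 34459425 · (1/9)^{9} = 425425/4782969 ≈ 0.0889.


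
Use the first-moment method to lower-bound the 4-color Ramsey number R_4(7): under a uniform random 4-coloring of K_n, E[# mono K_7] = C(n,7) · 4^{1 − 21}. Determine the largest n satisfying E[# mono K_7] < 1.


We need C(n, 7) · 4^{1 − 21} < 1, i.e. C(n, 7) < 4^{21 − 1} = 1099511627776.
Check values of n near the boundary:
  n = 174: C(174, 7) = 847879782984; 847879782984 < 1099511627776? YES
  n = 175: C(175, 7) = 883208107275; 883208107275 < 1099511627776? YES
  n = 176: C(176, 7) = 919790691600; 919790691600 < 1099511627776? YES
  n = 177: C(177, 7) = 957664425960; 957664425960 < 1099511627776? YES
  n = 178: C(178, 7) = 996867063280; 996867063280 < 1099511627776? YES
  n = 179: C(179, 7) = 1037437234460; 1037437234460 < 1099511627776? YES
  n = 180: C(180, 7) = 1079414463600; 1079414463600 < 1099511627776? YES
  n = 181: C(181, 7) = 1122839183400; 1122839183400 < 1099511627776? NO
  n = 182: C(182, 7) = 1167752750736; 1167752750736 < 1099511627776? NO
The largest n with C(n, 7) < 1099511627776 is n = 180 (where E[X] = 67463403975/68719476736 ≈ 0.982). Hence R_4(7) > 180, i.e. R_4(7) ≥ 181.

Largest n = 180; hence R_4(7) > 180.


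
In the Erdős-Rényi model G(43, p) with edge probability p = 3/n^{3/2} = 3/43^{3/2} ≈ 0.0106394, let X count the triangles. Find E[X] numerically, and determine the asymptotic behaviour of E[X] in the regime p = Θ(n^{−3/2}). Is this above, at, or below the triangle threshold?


Number of potential triangles: C(43, 3) = 12341.
Each occurs with probability p³ ≈ (0.0106394)³ ≈ 1.20435831e-06.
By linearity: E[X] = C(43, 3)·p³ ≈ 12341 · 1.20435831e-06 ≈ 0.014863.
Since α = 3/2 > 1, p = c/n^{3/2} = o(1/n) is below the triangle threshold p ~ 1/n. Asymptotically E[X] ~ (c³/6)·n^{3(1−α)} = (3³/6)·n^{-1.5} → 0, so by Markov's inequality G has no triangles w.h.p.

E[X] ≈ 0.014863; in regime p = Θ(1/n^{3/2}) E[X] tends to 0 (below the triangle threshold p ~ 1/n).


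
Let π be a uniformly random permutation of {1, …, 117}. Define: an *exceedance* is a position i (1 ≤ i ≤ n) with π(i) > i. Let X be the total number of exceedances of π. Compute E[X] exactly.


Write X = Σ_{i=1}^{117} X_i, where X_i = 1_{π(i) > i}.
For each fixed i, π(i) is uniform over {1, …, 117} (marginal of a uniform permutation), so P[π(i) > i] = (n − i)/n. Summing: Σ_{i=1}^{117} (n − i)/n = (0 + 1 + … + 116)/117 = 117(117 − 1)/(2·117) = (117 − 1)/2.
Hence E[X] = Σ_{i=1}^{117} (117 − i)/117 = 58 ≈ 58.000000.

E[X] = 58 = 58.000000.


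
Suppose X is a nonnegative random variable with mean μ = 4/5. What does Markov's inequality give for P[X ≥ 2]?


μ = E[X] = 4/5, a = 2.
Markov: P[X ≥ 2] ≤ μ/a = (4/5)/2 = 2/5.
Numerically: ≈ 0.40000.
(Since a = 2 > μ = 0.80000, the bound 2/5 is < 1 and informative.)

P[X ≥ 2] ≤ 2/5 ≈ 0.40000.


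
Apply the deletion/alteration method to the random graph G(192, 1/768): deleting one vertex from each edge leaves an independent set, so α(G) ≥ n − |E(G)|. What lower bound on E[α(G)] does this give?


E[|E(G)|] = C(192, 2)·p = 18336 · (1/768) = 191/8.
E[α(G)] ≥ n − E[|E(G)|] = 192 − 191/8 = 1345/8.
Numerically: ≈ 168.125000.
(This is only a lower bound; the true E[α(G)] may be larger.)

E[α(G)] ≥ 1345/8 ≈ 168.125000.


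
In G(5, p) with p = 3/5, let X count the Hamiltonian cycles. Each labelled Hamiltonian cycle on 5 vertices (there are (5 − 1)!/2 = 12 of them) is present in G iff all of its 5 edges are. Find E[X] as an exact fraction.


K_5 has (5 − 1)!/2 = 12 labelled Hamiltonian cycles.
For each such Hamiltonian cycle H, let X_H = 1 if all 5 edges of H are present in G. Then P[X_H = 1] = p^{5} = (3/5)^{5} = 243/3125.
By linearity of expectation: E[X] = Σ_H E[X_H] = 12 · p^{5} = 12 · 243/3125 = 2916/3125.
Numerically: E[X] ≈ 0.93312.

E[X] = 12 · (3/5)^{5} = 2916/3125 ≈ 0.93312.


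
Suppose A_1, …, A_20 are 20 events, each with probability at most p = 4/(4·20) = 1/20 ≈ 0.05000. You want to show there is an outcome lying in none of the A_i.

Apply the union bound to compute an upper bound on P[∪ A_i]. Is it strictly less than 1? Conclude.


Union bound: P[∪_{i=1}^{20} A_i] ≤ Σ_i P[A_i] ≤ 20·p = 20·(1/20) = 1.
Numerically: 1 ≈ 1.00000.
Is 1 < 1? NO.
Since the bound 1 is ≥ 1, the union bound is uninformative here; it does NOT by itself certify existence.

20·p = 1 ≈ 1.00000; existence NOT certified by the union bound.


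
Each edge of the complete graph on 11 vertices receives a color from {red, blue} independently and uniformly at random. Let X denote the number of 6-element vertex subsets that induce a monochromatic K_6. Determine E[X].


Let X = Σ_S X_S over the C(11, 6) = 462 subsets S of size 6, where X_S = 1 if the K_6 on S is monochromatic.
For a fixed S, the K_6 on S has C(6, 2) = 15 edges. P[all 15 edges red] = (1/2)^15, and likewise for blue, so P[monochromatic] = 2·(1/2)^15 = 2^{1 − 15} = 1/16384.
By linearity: E[X] = C(11, 6) · 2^{1 − 15} = 462 · 1/16384 = 231/8192.
Numerically: E[X] ≈ 0.028.

E[X] = C(11,6)·2^(1−C(6,2)) = 231/8192 ≈ 0.028.


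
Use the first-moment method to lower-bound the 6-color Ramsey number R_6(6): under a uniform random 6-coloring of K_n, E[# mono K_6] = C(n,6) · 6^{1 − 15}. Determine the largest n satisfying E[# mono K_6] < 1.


We need C(n, 6) · 6^{1 − 15} < 1, i.e. C(n, 6) < 6^{15 − 1} = 78364164096.
Check values of n near the boundary:
  n = 193: C(193, 6) = 66364016544; 66364016544 < 78364164096? YES
  n = 194: C(194, 6) = 68482017072; 68482017072 < 78364164096? YES
  n = 195: C(195, 6) = 70656049360; 70656049360 < 78364164096? YES
  n = 196: C(196, 6) = 72887293024; 72887293024 < 78364164096? YES
  n = 197: C(197, 6) = 75176946208; 75176946208 < 78364164096? YES
  n = 198: C(198, 6) = 77526225777; 77526225777 < 78364164096? YES
  n = 199: C(199, 6) = 79936367511; 79936367511 < 78364164096? NO
  n = 200: C(200, 6) = 82408626300; 82408626300 < 78364164096? NO
  n = 201: C(201, 6) = 84944276340; 84944276340 < 78364164096? NO
The largest n with C(n, 6) < 78364164096 is n = 198 (where E[X] = 25842075259/26121388032 ≈ 0.989). Hence R_6(6) > 198, i.e. R_6(6) ≥ 199.

Largest n = 198; hence R_6(6) > 198.


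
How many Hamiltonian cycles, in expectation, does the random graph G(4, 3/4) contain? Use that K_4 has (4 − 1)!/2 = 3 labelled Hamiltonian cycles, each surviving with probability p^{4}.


K_4 has (4 − 1)!/2 = 3 labelled Hamiltonian cycles.
For each such Hamiltonian cycle H, let X_H = 1 if all 4 edges of H are present in G. Then P[X_H = 1] = p^{4} = (3/4)^{4} = 81/256.
Summing the indicators: E[X] = Σ_H E[X_H] = 3 · p^{4} = 3 · 81/256 = 243/256.
Numerically: E[X] ≈ 0.94922.

E[X] = 3 · (3/4)^{4} = 243/256 ≈ 0.94922.


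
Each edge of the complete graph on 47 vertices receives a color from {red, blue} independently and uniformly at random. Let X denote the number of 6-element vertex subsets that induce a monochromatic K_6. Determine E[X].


Let X = Σ_S X_S over the C(47, 6) = 10737573 subsets S of size 6, where X_S = 1 if the K_6 on S is monochromatic.
For a fixed S, the K_6 on S has C(6, 2) = 15 edges. P[all 15 edges red] = (1/2)^15, and likewise for blue, so P[monochromatic] = 2·(1/2)^15 = 2^{1 − 15} = 1/16384.
Summing: E[X] = C(47, 6) · 2^{1 − 15} = 10737573 · 1/16384 = 10737573/16384.
Numerically: E[X] ≈ 655.3694.

E[X] = C(47,6)·2^(1−C(6,2)) = 10737573/16384 ≈ 655.3694.


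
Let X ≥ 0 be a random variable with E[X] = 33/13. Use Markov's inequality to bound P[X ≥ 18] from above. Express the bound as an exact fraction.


μ = E[X] = 33/13, a = 18.
Markov: P[X ≥ 18] ≤ μ/a = (33/13)/18 = 11/78.
Numerically: ≈ 0.141026.
(Since a = 18 > μ = 2.538462, the bound 11/78 is < 1 and informative.)

P[X ≥ 18] ≤ 11/78 ≈ 0.141026.


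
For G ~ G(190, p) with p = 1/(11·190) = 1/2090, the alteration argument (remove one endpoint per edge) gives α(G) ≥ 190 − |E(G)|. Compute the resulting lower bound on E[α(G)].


E[|E(G)|] = C(190, 2)·p = 17955 · (1/2090) = 189/22.
E[α(G)] ≥ n − E[|E(G)|] = 190 − 189/22 = 3991/22.
Numerically: ≈ 181.40909.
(This is only a lower bound; the true E[α(G)] may be larger.)

E[α(G)] ≥ 3991/22 ≈ 181.40909.


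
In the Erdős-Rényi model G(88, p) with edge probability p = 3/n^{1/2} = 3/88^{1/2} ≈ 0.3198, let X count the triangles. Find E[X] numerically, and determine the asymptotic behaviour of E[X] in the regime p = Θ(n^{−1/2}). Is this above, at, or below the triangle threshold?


Number of potential triangles: C(88, 3) = 109736.
Each occurs with probability p³ ≈ (0.3198)³ ≈ 3.270693e-02.
By linearity: E[X] = C(88, 3)·p³ ≈ 109736 · 3.270693e-02 ≈ 3589.1275.
Since α = 1/2 < 1, p = c/n^{1/2} ≫ 1/n is above the triangle threshold p ~ 1/n. Asymptotically E[X] ~ (c³/6)·n^{3(1−α)} = (3³/6)·n^{1.5} → ∞; triangles are abundant w.h.p.

E[X] ≈ 3589.1275; in regime p = Θ(1/n^{1/2}) E[X] diverges (above the triangle threshold p ~ 1/n).


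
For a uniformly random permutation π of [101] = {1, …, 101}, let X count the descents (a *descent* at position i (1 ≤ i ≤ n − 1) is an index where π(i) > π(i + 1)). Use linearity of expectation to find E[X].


Write X = Σ X_I over i = 1, …, 100, with X_I the indicator of one descent.
There are 100 indicators.
For each fixed i, the pair (π(i), π(i+1)) is a uniformly random ordered pair of distinct values from {1, …, 101}; by symmetry P[π(i) > π(i+1)] = 1/2.
By linearity: E[X] = 100 · (1/2) = (101 − 1) · (1/2) = 50 ≈ 50.0000.

E[X] = 50 = 50.0000.


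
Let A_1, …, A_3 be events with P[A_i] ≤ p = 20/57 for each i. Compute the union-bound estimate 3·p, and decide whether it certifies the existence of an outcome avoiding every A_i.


Union bound: P[∪_{i=1}^{3} A_i] ≤ Σ_i P[A_i] ≤ 3·p = 3·(20/57) = 20/19.
Numerically: 20/19 ≈ 1.0526316.
Is 20/19 < 1? NO.
Since the bound 20/19 is ≥ 1, the union bound is uninformative here; it does NOT by itself certify existence.

3·p = 20/19 ≈ 1.0526316; existence NOT certified by the union bound.


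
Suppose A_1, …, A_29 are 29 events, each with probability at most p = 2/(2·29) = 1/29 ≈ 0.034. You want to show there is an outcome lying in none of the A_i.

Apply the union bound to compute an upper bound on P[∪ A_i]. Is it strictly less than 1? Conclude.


Union bound: P[∪_{i=1}^{29} A_i] ≤ Σ_i P[A_i] ≤ 29·p = 29·(1/29) = 1.
Numerically: 1 ≈ 1.000.
Is 1 < 1? NO.
Since the bound 1 is ≥ 1, the union bound is uninformative here; it does NOT by itself certify existence.

29·p = 1 ≈ 1.000; existence NOT certified by the union bound.


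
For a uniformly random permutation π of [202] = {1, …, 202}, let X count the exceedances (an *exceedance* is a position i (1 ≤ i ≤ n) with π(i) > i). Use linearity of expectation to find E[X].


Write X = Σ_{i=1}^{202} X_i, where X_i = 1_{π(i) > i}.
For each fixed i, π(i) is uniform over {1, …, 202} (marginal of a uniform permutation), so P[π(i) > i] = (n − i)/n. Summing: Σ_{i=1}^{202} (n − i)/n = (0 + 1 + … + 201)/202 = 202(202 − 1)/(2·202) = (202 − 1)/2.
Hence E[X] = Σ_{i=1}^{202} (202 − i)/202 = 201/2 ≈ 100.50000.

E[X] = 201/2 = 100.50000.


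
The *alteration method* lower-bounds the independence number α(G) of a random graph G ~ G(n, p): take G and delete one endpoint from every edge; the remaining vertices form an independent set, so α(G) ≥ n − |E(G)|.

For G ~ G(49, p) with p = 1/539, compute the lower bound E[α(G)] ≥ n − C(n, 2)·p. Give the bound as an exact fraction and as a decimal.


E[|E(G)|] = C(49, 2)·p = 1176 · (1/539) = 24/11.
E[α(G)] ≥ n − E[|E(G)|] = 49 − 24/11 = 515/11.
Numerically: ≈ 46.81818.
(This is only a lower bound; the true E[α(G)] may be larger.)

E[α(G)] ≥ 515/11 ≈ 46.81818.


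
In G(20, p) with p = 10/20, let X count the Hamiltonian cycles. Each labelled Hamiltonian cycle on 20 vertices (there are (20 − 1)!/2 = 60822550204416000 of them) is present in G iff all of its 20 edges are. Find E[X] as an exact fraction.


K_20 has (20 − 1)!/2 = 60822550204416000 labelled Hamiltonian cycles.
For each such Hamiltonian cycle H, let X_H = 1 if all 20 edges of H are present in G. Then P[X_H = 1] = p^{20} = (1/2)^{20} = 1/1048576.
By linearity: E[X] = Σ_H E[X_H] = 60822550204416000 · p^{20} = 60822550204416000 · 1/1048576 = 1856156927625/32.
Numerically: E[X] ≈ 5.8005e+10.

E[X] = 60822550204416000 · (1/2)^{20} = 1856156927625/32 ≈ 5.8005e+10.


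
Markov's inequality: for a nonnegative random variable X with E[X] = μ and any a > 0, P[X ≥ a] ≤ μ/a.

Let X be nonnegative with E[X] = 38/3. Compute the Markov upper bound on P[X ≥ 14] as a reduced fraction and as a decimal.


μ = E[X] = 38/3, a = 14.
Markov: P[X ≥ 14] ≤ μ/a = (38/3)/14 = 19/21.
Numerically: ≈ 0.9048.
(Since a = 14 > μ = 12.6667, the bound 19/21 is < 1 and informative.)

P[X ≥ 14] ≤ 19/21 ≈ 0.9048.


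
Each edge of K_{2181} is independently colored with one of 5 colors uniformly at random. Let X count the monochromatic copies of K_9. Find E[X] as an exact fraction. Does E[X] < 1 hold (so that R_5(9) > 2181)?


E[X] = C(2181, 9) · 5^{1 − 36} = 3026635205263909847920400 · 5^{−35} = 3026635205263909847920400/2910383045673370361328125.
As a reduced fraction: E[X] = 121065408210556393916816/116415321826934814453125 ≈ 1.0399439.
Is E[X] < 1? NO.
Since E[X] ≥ 1, the first-moment bound is inconclusive at n = 2181; it does NOT by itself certify R_5(9) > 2181.

E[X] = 121065408210556393916816/116415321826934814453125 ≈ 1.0399439; E[X] ≥ 1; first-moment method inconclusive here.


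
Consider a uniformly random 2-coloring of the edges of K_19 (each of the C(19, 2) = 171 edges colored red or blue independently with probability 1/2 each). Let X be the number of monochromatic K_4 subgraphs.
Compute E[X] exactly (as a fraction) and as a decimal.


Let X = Σ_S X_S over the C(19, 4) = 3876 subsets S of size 4, where X_S = 1 if the K_4 on S is monochromatic.
For a fixed S, the K_4 on S has C(4, 2) = 6 edges. P[all 6 edges red] = (1/2)^6, and likewise for blue, so P[monochromatic] = 2·(1/2)^6 = 2^{1 − 6} = 1/32.
By linearity of expectation: E[X] = C(19, 4) · 2^{1 − 6} = 3876 · 1/32 = 969/8.
Numerically: E[X] ≈ 121.125.

E[X] = C(19,4)·2^(1−C(4,2)) = 969/8 ≈ 121.125.


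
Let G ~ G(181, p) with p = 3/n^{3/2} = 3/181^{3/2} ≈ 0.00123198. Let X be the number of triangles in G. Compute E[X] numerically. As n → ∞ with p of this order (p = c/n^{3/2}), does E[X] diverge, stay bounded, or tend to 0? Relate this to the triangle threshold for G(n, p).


Number of potential triangles: C(181, 3) = 971970.
Each occurs with probability p³ ≈ (0.00123198)³ ≈ 1.86986468e-09.
By linearity: E[X] = C(181, 3)·p³ ≈ 971970 · 1.86986468e-09 ≈ 0.001817.
Since α = 3/2 > 1, p = c/n^{3/2} = o(1/n) is below the triangle threshold p ~ 1/n. Asymptotically E[X] ~ (c³/6)·n^{3(1−α)} = (3³/6)·n^{-1.5} → 0, so by Markov's inequality G has no triangles w.h.p.

E[X] ≈ 0.001817; in regime p = Θ(1/n^{3/2}) E[X] tends to 0 (below the triangle threshold p ~ 1/n).


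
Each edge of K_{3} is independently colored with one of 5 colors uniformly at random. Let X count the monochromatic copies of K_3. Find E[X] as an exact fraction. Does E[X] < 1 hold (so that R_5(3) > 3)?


E[X] = C(3, 3) · 5^{1 − 3} = 1 · 5^{−2} = 1/25.
As a reduced fraction: E[X] = 1/25 ≈ 0.040.
Is E[X] < 1? YES.
Since E[X] < 1, there exists a 5-coloring of K_{3} with no monochromatic K_3; hence R_5(3) > 3.

E[X] = 1/25 ≈ 0.040; E[X] < 1, so R_5(3) > 3.


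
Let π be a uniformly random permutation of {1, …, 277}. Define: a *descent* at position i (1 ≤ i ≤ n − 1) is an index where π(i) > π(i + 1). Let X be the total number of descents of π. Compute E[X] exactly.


Write X = Σ X_I over i = 1, …, 276, with X_I the indicator of one descent.
There are 276 indicators.
For each fixed i, the pair (π(i), π(i+1)) is a uniformly random ordered pair of distinct values from {1, …, 277}; by symmetry P[π(i) > π(i+1)] = 1/2.
By linearity: E[X] = 276 · (1/2) = (277 − 1) · (1/2) = 138 ≈ 138.0000.

E[X] = 138 = 138.0000.


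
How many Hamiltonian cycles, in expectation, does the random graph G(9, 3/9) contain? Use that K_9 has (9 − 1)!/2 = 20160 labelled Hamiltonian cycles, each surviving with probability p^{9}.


K_9 has (9 − 1)!/2 = 20160 labelled Hamiltonian cycles.
For each such Hamiltonian cycle H, let X_H = 1 if all 9 edges of H are present in G. Then P[X_H = 1] = p^{9} = (1/3)^{9} = 1/19683.
By linearity: E[X] = Σ_H E[X_H] = 20160 · p^{9} = 20160 · 1/19683 = 2240/2187.
Numerically: E[X] ≈ 1.024.

E[X] = 20160 · (1/3)^{9} = 2240/2187 ≈ 1.024.


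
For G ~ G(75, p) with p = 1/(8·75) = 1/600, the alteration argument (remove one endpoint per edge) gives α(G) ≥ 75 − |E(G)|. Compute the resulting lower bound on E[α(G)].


E[|E(G)|] = C(75, 2)·p = 2775 · (1/600) = 37/8.
E[α(G)] ≥ n − E[|E(G)|] = 75 − 37/8 = 563/8.
Numerically: ≈ 70.375.
(This is only a lower bound; the true E[α(G)] may be larger.)

E[α(G)] ≥ 563/8 ≈ 70.375.


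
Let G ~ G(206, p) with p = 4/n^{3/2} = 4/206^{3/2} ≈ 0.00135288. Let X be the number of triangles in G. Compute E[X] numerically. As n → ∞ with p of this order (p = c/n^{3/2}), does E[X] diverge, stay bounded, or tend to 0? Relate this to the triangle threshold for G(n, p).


Number of potential triangles: C(206, 3) = 1435820.
Each occurs with probability p³ ≈ (0.00135288)³ ≈ 2.47615304e-09.
By linearity: E[X] = C(206, 3)·p³ ≈ 1435820 · 2.47615304e-09 ≈ 0.003555.
Since α = 3/2 > 1, p = c/n^{3/2} = o(1/n) is below the triangle threshold p ~ 1/n. Asymptotically E[X] ~ (c³/6)·n^{3(1−α)} = (4³/6)·n^{-1.5} → 0, so by Markov's inequality G has no triangles w.h.p.

E[X] ≈ 0.003555; in regime p = Θ(1/n^{3/2}) E[X] tends to 0 (below the triangle threshold p ~ 1/n).


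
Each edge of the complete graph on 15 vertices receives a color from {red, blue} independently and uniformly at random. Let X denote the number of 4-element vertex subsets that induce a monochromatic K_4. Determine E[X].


Let X = Σ_S X_S over the C(15, 4) = 1365 subsets S of size 4, where X_S = 1 if the K_4 on S is monochromatic.
For a fixed S, the K_4 on S has C(4, 2) = 6 edges. P[all 6 edges red] = (1/2)^6, and likewise for blue, so P[monochromatic] = 2·(1/2)^6 = 2^{1 − 6} = 1/32.
By linearity: E[X] = C(15, 4) · 2^{1 − 6} = 1365 · 1/32 = 1365/32.
Numerically: E[X] ≈ 42.656.

E[X] = C(15,4)·2^(1−C(4,2)) = 1365/32 ≈ 42.656.


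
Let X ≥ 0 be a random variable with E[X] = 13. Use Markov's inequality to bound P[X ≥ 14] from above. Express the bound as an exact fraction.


μ = E[X] = 13, a = 14.
Markov: P[X ≥ 14] ≤ μ/a = (13)/14 = 13/14.
Numerically: ≈ 0.92857.
(Since a = 14 > μ = 13.00000, the bound 13/14 is < 1 and informative.)

P[X ≥ 14] ≤ 13/14 ≈ 0.92857.


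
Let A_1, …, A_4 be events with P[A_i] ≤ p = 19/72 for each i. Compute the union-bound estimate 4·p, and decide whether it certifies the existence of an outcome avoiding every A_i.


Union bound: P[∪_{i=1}^{4} A_i] ≤ Σ_i P[A_i] ≤ 4·p = 4·(19/72) = 19/18.
Numerically: 19/18 ≈ 1.056.
Is 19/18 < 1? NO.
Since the bound 19/18 is ≥ 1, the union bound is uninformative here; it does NOT by itself certify existence.

4·p = 19/18 ≈ 1.056; existence NOT certified by the union bound.


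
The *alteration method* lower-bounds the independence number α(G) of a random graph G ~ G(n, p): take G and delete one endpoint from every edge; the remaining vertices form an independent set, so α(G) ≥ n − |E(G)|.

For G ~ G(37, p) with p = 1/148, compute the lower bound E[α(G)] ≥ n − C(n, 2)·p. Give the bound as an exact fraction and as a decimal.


E[|E(G)|] = C(37, 2)·p = 666 · (1/148) = 9/2.
E[α(G)] ≥ n − E[|E(G)|] = 37 − 9/2 = 65/2.
Numerically: ≈ 32.50000.
(This is only a lower bound; the true E[α(G)] may be larger.)

E[α(G)] ≥ 65/2 ≈ 32.50000.


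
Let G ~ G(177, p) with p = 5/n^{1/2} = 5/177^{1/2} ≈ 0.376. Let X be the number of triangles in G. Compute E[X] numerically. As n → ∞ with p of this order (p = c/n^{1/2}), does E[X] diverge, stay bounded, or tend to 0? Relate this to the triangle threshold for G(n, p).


Number of potential triangles: C(177, 3) = 908600.
Each occurs with probability p³ ≈ (0.376)³ ≈ 5.30823e-02.
By linearity: E[X] = C(177, 3)·p³ ≈ 908600 · 5.30823e-02 ≈ 48230.620.
Since α = 1/2 < 1, p = c/n^{1/2} ≫ 1/n is above the triangle threshold p ~ 1/n. Asymptotically E[X] ~ (c³/6)·n^{3(1−α)} = (5³/6)·n^{1.5} → ∞; triangles are abundant w.h.p.

E[X] ≈ 48230.620; in regime p = Θ(1/n^{1/2}) E[X] diverges (above the triangle threshold p ~ 1/n).


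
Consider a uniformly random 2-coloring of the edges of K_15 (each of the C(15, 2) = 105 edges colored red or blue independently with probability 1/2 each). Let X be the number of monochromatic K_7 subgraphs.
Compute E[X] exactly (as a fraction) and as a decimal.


Let X = Σ_S X_S over the C(15, 7) = 6435 subsets S of size 7, where X_S = 1 if the K_7 on S is monochromatic.
For a fixed S, the K_7 on S has C(7, 2) = 21 edges. P[all 21 edges red] = (1/2)^21, and likewise for blue, so P[monochromatic] = 2·(1/2)^21 = 2^{1 − 21} = 1/1048576.
Summing: E[X] = C(15, 7) · 2^{1 − 21} = 6435 · 1/1048576 = 6435/1048576.
Numerically: E[X] ≈ 0.0061.

E[X] = C(15,7)·2^(1−C(7,2)) = 6435/1048576 ≈ 0.0061.


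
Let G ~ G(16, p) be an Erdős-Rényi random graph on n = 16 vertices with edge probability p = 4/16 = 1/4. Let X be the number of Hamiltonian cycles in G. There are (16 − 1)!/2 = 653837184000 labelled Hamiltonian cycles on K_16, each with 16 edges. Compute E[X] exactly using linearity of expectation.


K_16 has (16 − 1)!/2 = 653837184000 labelled Hamiltonian cycles.
For each such Hamiltonian cycle H, let X_H = 1 if all 16 edges of H are present in G. Then P[X_H = 1] = p^{16} = (1/4)^{16} = 1/4294967296.
By linearity of expectation: E[X] = Σ_H E[X_H] = 653837184000 · p^{16} = 653837184000 · 1/4294967296 = 638512875/4194304.
Numerically: E[X] ≈ 152.2.

E[X] = 653837184000 · (1/4)^{16} = 638512875/4194304 ≈ 152.2.


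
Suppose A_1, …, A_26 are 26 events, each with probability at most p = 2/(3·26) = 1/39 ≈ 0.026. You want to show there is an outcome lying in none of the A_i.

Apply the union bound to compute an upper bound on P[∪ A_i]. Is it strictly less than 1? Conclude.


Union bound: P[∪_{i=1}^{26} A_i] ≤ Σ_i P[A_i] ≤ 26·p = 26·(1/39) = 2/3.
Numerically: 2/3 ≈ 0.667.
Is 2/3 < 1? YES.
Since P[∪ A_i] ≤ 2/3 < 1, the complement has P[∩ A_i^c] ≥ 1 − 2/3 = 1/3 > 0, so some outcome avoids every A_i.

26·p = 2/3 ≈ 0.667; existence CERTIFIED by the union bound.


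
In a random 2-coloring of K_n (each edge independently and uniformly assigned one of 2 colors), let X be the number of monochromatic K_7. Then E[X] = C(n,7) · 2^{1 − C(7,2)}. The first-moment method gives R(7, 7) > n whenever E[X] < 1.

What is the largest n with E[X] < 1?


We need C(n, 7) · 2^{1 − 21} < 1, i.e. C(n, 7) < 2^{21 − 1} = 1048576.
Check values of n near the boundary:
  n = 22: C(22, 7) = 170544; 170544 < 1048576? YES
  n = 23: C(23, 7) = 245157; 245157 < 1048576? YES
  n = 24: C(24, 7) = 346104; 346104 < 1048576? YES
  n = 25: C(25, 7) = 480700; 480700 < 1048576? YES
  n = 26: C(26, 7) = 657800; 657800 < 1048576? YES
  n = 27: C(27, 7) = 888030; 888030 < 1048576? YES
  n = 28: C(28, 7) = 1184040; 1184040 < 1048576? NO
The largest n with C(n, 7) < 1048576 is n = 27 (where E[X] = 444015/524288 ≈ 0.8469). Hence R(7, 7) > 27, i.e. R(7, 7) ≥ 28.

Largest n = 27; hence R(7, 7) > 27.


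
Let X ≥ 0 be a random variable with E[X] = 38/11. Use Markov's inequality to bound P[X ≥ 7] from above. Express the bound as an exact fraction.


μ = E[X] = 38/11, a = 7.
Markov: P[X ≥ 7] ≤ μ/a = (38/11)/7 = 38/77.
Numerically: ≈ 0.4935.
(Since a = 7 > μ = 3.4545, the bound 38/77 is < 1 and informative.)

P[X ≥ 7] ≤ 38/77 ≈ 0.4935.


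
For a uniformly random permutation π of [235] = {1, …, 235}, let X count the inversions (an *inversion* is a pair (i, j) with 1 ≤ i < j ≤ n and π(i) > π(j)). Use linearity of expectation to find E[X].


Write X = Σ X_I over the C(235, 2) = 27495 pairs i < j, with X_I the indicator of one inversion.
There are 27495 indicators.
For each fixed pair i < j, the values π(i) and π(j) are two distinct elements of {1, …, 235} in uniformly random order; by symmetry P[π(i) > π(j)] = 1/2.
By linearity: E[X] = 27495 · (1/2) = C(235, 2) · (1/2) = 27495/2 = 27495/2 ≈ 13747.500.

E[X] = 27495/2 = 13747.500.


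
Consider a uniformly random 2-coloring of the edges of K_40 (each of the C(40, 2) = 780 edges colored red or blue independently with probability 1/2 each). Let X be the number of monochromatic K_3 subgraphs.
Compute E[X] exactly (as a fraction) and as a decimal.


Let X = Σ_S X_S over the C(40, 3) = 9880 subsets S of size 3, where X_S = 1 if the K_3 on S is monochromatic.
For a fixed S, the K_3 on S has C(3, 2) = 3 edges. P[all 3 edges red] = (1/2)^3, and likewise for blue, so P[monochromatic] = 2·(1/2)^3 = 2^{1 − 3} = 1/4.
Summing: E[X] = C(40, 3) · 2^{1 − 3} = 9880 · 1/4 = 2470.
Numerically: E[X] ≈ 2470.0000.

E[X] = C(40,3)·2^(1−C(3,2)) = 2470 ≈ 2470.0000.


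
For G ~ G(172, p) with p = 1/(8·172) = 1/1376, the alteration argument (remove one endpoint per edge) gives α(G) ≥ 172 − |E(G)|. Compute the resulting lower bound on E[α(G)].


E[|E(G)|] = C(172, 2)·p = 14706 · (1/1376) = 171/16.
E[α(G)] ≥ n − E[|E(G)|] = 172 − 171/16 = 2581/16.
Numerically: ≈ 161.3125.
(This is only a lower bound; the true E[α(G)] may be larger.)

E[α(G)] ≥ 2581/16 ≈ 161.3125.


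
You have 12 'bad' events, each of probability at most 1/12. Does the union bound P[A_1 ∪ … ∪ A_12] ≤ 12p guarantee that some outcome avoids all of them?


Union bound: P[∪_{i=1}^{12} A_i] ≤ Σ_i P[A_i] ≤ 12·p = 12·(1/12) = 1.
Numerically: 1 ≈ 1.000000.
Is 1 < 1? NO.
Since the bound 1 is ≥ 1, the union bound is uninformative here; it does NOT by itself certify existence.

12·p = 1 ≈ 1.000000; existence NOT certified by the union bound.


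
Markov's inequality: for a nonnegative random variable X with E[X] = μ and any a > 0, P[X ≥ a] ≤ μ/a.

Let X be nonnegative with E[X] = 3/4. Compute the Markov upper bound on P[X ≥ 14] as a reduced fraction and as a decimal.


μ = E[X] = 3/4, a = 14.
Markov: P[X ≥ 14] ≤ μ/a = (3/4)/14 = 3/56.
Numerically: ≈ 0.05357.
(Since a = 14 > μ = 0.75000, the bound 3/56 is < 1 and informative.)

P[X ≥ 14] ≤ 3/56 ≈ 0.05357.


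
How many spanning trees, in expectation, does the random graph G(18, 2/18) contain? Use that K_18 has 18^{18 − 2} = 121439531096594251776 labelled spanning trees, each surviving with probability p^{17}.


K_18 has 18^{18 − 2} = 121439531096594251776 labelled spanning trees.
For each such spanning tree H, let X_H = 1 if all 17 edges of H are present in G. Then P[X_H = 1] = p^{17} = (1/9)^{17} = 1/16677181699666569.
Summing the indicators: E[X] = Σ_H E[X_H] = 121439531096594251776 · p^{17} = 121439531096594251776 · 1/16677181699666569 = 65536/9.
Numerically: E[X] ≈ 7281.78.

E[X] = 121439531096594251776 · (1/9)^{17} = 65536/9 ≈ 7281.78.


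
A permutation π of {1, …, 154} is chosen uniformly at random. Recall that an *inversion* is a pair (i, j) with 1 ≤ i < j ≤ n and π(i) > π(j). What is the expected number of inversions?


Write X = Σ X_I over the C(154, 2) = 11781 pairs i < j, with X_I the indicator of one inversion.
There are 11781 indicators.
For each fixed pair i < j, the values π(i) and π(j) are two distinct elements of {1, …, 154} in uniformly random order; by symmetry P[π(i) > π(j)] = 1/2.
By linearity: E[X] = 11781 · (1/2) = C(154, 2) · (1/2) = 11781/2 = 11781/2 ≈ 5890.50000.

E[X] = 11781/2 = 5890.50000.


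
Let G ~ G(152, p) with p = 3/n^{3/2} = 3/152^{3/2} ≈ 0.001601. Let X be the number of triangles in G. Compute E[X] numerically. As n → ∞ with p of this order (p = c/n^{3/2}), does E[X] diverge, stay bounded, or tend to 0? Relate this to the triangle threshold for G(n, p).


Number of potential triangles: C(152, 3) = 573800.
Each occurs with probability p³ ≈ (0.001601)³ ≈ 4.102680e-09.
By linearity: E[X] = C(152, 3)·p³ ≈ 573800 · 4.102680e-09 ≈ 0.0024.
Since α = 3/2 > 1, p = c/n^{3/2} = o(1/n) is below the triangle threshold p ~ 1/n. Asymptotically E[X] ~ (c³/6)·n^{3(1−α)} = (3³/6)·n^{-1.5} → 0, so by Markov's inequality G has no triangles w.h.p.

E[X] ≈ 0.0024; in regime p = Θ(1/n^{3/2}) E[X] tends to 0 (below the triangle threshold p ~ 1/n).


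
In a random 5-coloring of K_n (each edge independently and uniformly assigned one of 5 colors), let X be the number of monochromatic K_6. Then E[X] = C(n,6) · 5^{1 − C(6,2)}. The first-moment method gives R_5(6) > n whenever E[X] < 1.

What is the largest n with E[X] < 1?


We need C(n, 6) · 5^{1 − 15} < 1, i.e. C(n, 6) < 5^{15 − 1} = 6103515625.
Check values of n near the boundary:
  n = 127: C(127, 6) = 5169379425; 5169379425 < 6103515625? YES
  n = 128: C(128, 6) = 5423611200; 5423611200 < 6103515625? YES
  n = 129: C(129, 6) = 5688177600; 5688177600 < 6103515625? YES
  n = 130: C(130, 6) = 5963412000; 5963412000 < 6103515625? YES
  n = 131: C(131, 6) = 6249655776; 6249655776 < 6103515625? NO
The largest n with C(n, 6) < 6103515625 is n = 130 (where E[X] = 47707296/48828125 ≈ 0.977045). Hence R_5(6) > 130, i.e. R_5(6) ≥ 131.

Largest n = 130; hence R_5(6) > 130.


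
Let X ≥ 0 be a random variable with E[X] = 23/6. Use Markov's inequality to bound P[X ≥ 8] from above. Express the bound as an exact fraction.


μ = E[X] = 23/6, a = 8.
Markov: P[X ≥ 8] ≤ μ/a = (23/6)/8 = 23/48.
Numerically: ≈ 0.479167.
(Since a = 8 > μ = 3.833333, the bound 23/48 is < 1 and informative.)

P[X ≥ 8] ≤ 23/48 ≈ 0.479167.


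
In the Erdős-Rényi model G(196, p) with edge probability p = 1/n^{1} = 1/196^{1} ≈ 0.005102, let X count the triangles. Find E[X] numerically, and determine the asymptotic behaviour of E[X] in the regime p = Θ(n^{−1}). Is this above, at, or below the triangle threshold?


Number of potential triangles: C(196, 3) = 1235780.
Each occurs with probability p³ ≈ (0.005102)³ ≈ 1.3281031e-07.
By linearity: E[X] = C(196, 3)·p³ ≈ 1235780 · 1.3281031e-07 ≈ 0.16412.
Here α = 1, so p = 1/n is exactly at the triangle threshold p ~ 1/n. Asymptotically E[X] → c³/6 = 1³/6 = 1/6 ≈ 0.16667, a bounded constant. In this regime the triangle count is asymptotically Poisson(c³/6).

E[X] ≈ 0.16412; in regime p = Θ(1/n^{1}) E[X] stays bounded (at the triangle threshold p ~ 1/n).


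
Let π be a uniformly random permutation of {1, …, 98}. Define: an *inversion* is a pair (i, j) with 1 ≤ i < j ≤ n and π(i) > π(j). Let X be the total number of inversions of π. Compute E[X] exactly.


Write X = Σ X_I over the C(98, 2) = 4753 pairs i < j, with X_I the indicator of one inversion.
There are 4753 indicators.
For each fixed pair i < j, the values π(i) and π(j) are two distinct elements of {1, …, 98} in uniformly random order; by symmetry P[π(i) > π(j)] = 1/2.
By linearity: E[X] = 4753 · (1/2) = C(98, 2) · (1/2) = 4753/2 = 4753/2 ≈ 2376.500000.

E[X] = 4753/2 = 2376.500000.


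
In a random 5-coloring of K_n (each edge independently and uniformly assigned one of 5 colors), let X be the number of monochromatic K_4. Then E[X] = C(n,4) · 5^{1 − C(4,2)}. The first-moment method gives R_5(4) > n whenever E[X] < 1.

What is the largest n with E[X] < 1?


We need C(n, 4) · 5^{1 − 6} < 1, i.e. C(n, 4) < 5^{6 − 1} = 3125.
Check values of n near the boundary:
  n = 13: C(13, 4) = 715; 715 < 3125? YES
  n = 14: C(14, 4) = 1001; 1001 < 3125? YES
  n = 15: C(15, 4) = 1365; 1365 < 3125? YES
  n = 16: C(16, 4) = 1820; 1820 < 3125? YES
  n = 17: C(17, 4) = 2380; 2380 < 3125? YES
  n = 18: C(18, 4) = 3060; 3060 < 3125? YES
  n = 19: C(19, 4) = 3876; 3876 < 3125? NO
  n = 20: C(20, 4) = 4845; 4845 < 3125? NO
  n = 21: C(21, 4) = 5985; 5985 < 3125? NO
The largest n with C(n, 4) < 3125 is n = 18 (where E[X] = 612/625 ≈ 0.9792). Hence R_5(4) > 18, i.e. R_5(4) ≥ 19.

Largest n = 18; hence R_5(4) > 18.


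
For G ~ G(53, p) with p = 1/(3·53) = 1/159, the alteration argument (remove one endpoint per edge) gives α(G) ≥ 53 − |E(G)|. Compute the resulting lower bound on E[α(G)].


E[|E(G)|] = C(53, 2)·p = 1378 · (1/159) = 26/3.
E[α(G)] ≥ n − E[|E(G)|] = 53 − 26/3 = 133/3.
Numerically: ≈ 44.333333.
(This is only a lower bound; the true E[α(G)] may be larger.)

E[α(G)] ≥ 133/3 ≈ 44.333333.


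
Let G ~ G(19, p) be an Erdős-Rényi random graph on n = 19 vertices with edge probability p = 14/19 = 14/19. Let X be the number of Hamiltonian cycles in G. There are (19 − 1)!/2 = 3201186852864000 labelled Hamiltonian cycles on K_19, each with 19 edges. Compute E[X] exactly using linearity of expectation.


K_19 has (19 − 1)!/2 = 3201186852864000 labelled Hamiltonian cycles.
For each such Hamiltonian cycle H, let X_H = 1 if all 19 edges of H are present in G. Then P[X_H = 1] = p^{19} = (14/19)^{19} = 5976303958948914397184/1978419655660313589123979.
By linearity: E[X] = Σ_H E[X_H] = 3201186852864000 · p^{19} = 3201186852864000 · 5976303958948914397184/1978419655660313589123979 = 19131265662106339128470788663934976000/1978419655660313589123979.
Numerically: E[X] ≈ 9.66997e+12.

E[X] = 3201186852864000 · (14/19)^{19} = 19131265662106339128470788663934976000/1978419655660313589123979 ≈ 9.66997e+12.


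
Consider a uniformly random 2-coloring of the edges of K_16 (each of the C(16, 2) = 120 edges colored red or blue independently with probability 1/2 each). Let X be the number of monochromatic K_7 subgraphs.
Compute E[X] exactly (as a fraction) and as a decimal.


Let X = Σ_S X_S over the C(16, 7) = 11440 subsets S of size 7, where X_S = 1 if the K_7 on S is monochromatic.
For a fixed S, the K_7 on S has C(7, 2) = 21 edges. P[all 21 edges red] = (1/2)^21, and likewise for blue, so P[monochromatic] = 2·(1/2)^21 = 2^{1 − 21} = 1/1048576.
By linearity of expectation: E[X] = C(16, 7) · 2^{1 − 21} = 11440 · 1/1048576 = 715/65536.
Numerically: E[X] ≈ 0.0109.

E[X] = C(16,7)·2^(1−C(7,2)) = 715/65536 ≈ 0.0109.


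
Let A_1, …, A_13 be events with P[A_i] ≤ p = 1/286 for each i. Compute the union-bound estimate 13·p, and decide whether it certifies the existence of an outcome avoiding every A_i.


Union bound: P[∪_{i=1}^{13} A_i] ≤ Σ_i P[A_i] ≤ 13·p = 13·(1/286) = 1/22.
Numerically: 1/22 ≈ 0.04545.
Is 1/22 < 1? YES.
Since P[∪ A_i] ≤ 1/22 < 1, the complement has P[∩ A_i^c] ≥ 1 − 1/22 = 21/22 > 0, so some outcome avoids every A_i.

13·p = 1/22 ≈ 0.04545; existence CERTIFIED by the union bound.


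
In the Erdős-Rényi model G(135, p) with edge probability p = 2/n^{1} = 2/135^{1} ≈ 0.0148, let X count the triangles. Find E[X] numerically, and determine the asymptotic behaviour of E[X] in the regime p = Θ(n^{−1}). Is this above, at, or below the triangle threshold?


Number of potential triangles: C(135, 3) = 400995.
Each occurs with probability p³ ≈ (0.0148)³ ≈ 3.25154e-06.
By linearity: E[X] = C(135, 3)·p³ ≈ 400995 · 3.25154e-06 ≈ 1.304.
Here α = 1, so p = 2/n is exactly at the triangle threshold p ~ 1/n. Asymptotically E[X] → c³/6 = 2³/6 = 4/3 ≈ 1.333, a bounded constant. In this regime the triangle count is asymptotically Poisson(c³/6).

E[X] ≈ 1.304; in regime p = Θ(1/n^{1}) E[X] stays bounded (at the triangle threshold p ~ 1/n).


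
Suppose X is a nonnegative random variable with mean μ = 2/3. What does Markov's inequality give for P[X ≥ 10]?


μ = E[X] = 2/3, a = 10.
Markov: P[X ≥ 10] ≤ μ/a = (2/3)/10 = 1/15.
Numerically: ≈ 0.067.
(Since a = 10 > μ = 0.667, the bound 1/15 is < 1 and informative.)

P[X ≥ 10] ≤ 1/15 ≈ 0.067.


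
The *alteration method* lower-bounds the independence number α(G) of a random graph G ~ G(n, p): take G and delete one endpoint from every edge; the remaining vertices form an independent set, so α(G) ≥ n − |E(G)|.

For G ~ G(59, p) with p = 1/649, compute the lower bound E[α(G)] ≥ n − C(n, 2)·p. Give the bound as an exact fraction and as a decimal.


E[|E(G)|] = C(59, 2)·p = 1711 · (1/649) = 29/11.
E[α(G)] ≥ n − E[|E(G)|] = 59 − 29/11 = 620/11.
Numerically: ≈ 56.36364.
(This is only a lower bound; the true E[α(G)] may be larger.)

E[α(G)] ≥ 620/11 ≈ 56.36364.


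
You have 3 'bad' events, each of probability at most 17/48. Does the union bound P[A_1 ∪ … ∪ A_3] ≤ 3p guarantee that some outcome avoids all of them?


Union bound: P[∪_{i=1}^{3} A_i] ≤ Σ_i P[A_i] ≤ 3·p = 3·(17/48) = 17/16.
Numerically: 17/16 ≈ 1.062500.
Is 17/16 < 1? NO.
Since the bound 17/16 is ≥ 1, the union bound is uninformative here; it does NOT by itself certify existence.

3·p = 17/16 ≈ 1.062500; existence NOT certified by the union bound.


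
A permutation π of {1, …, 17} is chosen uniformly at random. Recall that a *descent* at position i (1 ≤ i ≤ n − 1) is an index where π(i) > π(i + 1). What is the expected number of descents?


Write X = Σ X_I over i = 1, …, 16, with X_I the indicator of one descent.
There are 16 indicators.
For each fixed i, the pair (π(i), π(i+1)) is a uniformly random ordered pair of distinct values from {1, …, 17}; by symmetry P[π(i) > π(i+1)] = 1/2.
By linearity: E[X] = 16 · (1/2) = (17 − 1) · (1/2) = 8 ≈ 8.0000.

E[X] = 8 = 8.0000.


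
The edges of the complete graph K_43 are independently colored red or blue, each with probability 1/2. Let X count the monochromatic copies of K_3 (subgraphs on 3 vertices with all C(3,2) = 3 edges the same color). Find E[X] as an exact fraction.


Let X = Σ_S X_S over the C(43, 3) = 12341 subsets S of size 3, where X_S = 1 if the K_3 on S is monochromatic.
For a fixed S, the K_3 on S has C(3, 2) = 3 edges. P[all 3 edges red] = (1/2)^3, and likewise for blue, so P[monochromatic] = 2·(1/2)^3 = 2^{1 − 3} = 1/4.
By linearity: E[X] = C(43, 3) · 2^{1 − 3} = 12341 · 1/4 = 12341/4.
Numerically: E[X] ≈ 3085.25000.

E[X] = C(43,3)·2^(1−C(3,2)) = 12341/4 ≈ 3085.25000.


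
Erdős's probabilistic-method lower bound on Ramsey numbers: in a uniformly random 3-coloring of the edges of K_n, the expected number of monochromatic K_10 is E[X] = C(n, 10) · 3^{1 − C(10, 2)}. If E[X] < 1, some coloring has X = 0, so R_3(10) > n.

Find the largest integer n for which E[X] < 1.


We need C(n, 10) · 3^{1 − 45} < 1, i.e. C(n, 10) < 3^{45 − 1} = 984770902183611232881.
Check values of n near the boundary:
  n = 567: C(567, 10) = 873787071273467749398; 873787071273467749398 < 984770902183611232881? YES
  n = 568: C(568, 10) = 889446337783744949208; 889446337783744949208 < 984770902183611232881? YES
  n = 569: C(569, 10) = 905357721286137524328; 905357721286137524328 < 984770902183611232881? YES
  n = 570: C(570, 10) = 921524823451961408691; 921524823451961408691 < 984770902183611232881? YES
  n = 571: C(571, 10) = 937951290893172842001; 937951290893172842001 < 984770902183611232881? YES
  n = 572: C(572, 10) = 954640815642161682606; 954640815642161682606 < 984770902183611232881? YES
  n = 573: C(573, 10) = 971597135635805762226; 971597135635805762226 < 984770902183611232881? YES
  n = 574: C(574, 10) = 988824035203816502691; 988824035203816502691 < 984770902183611232881? NO
The largest n with C(n, 10) < 984770902183611232881 is n = 573 (where E[X] = 35985079097622435638/36472996377170786403 ≈ 0.9866). Hence R_3(10) > 573, i.e. R_3(10) ≥ 574.

Largest n = 573; hence R_3(10) > 573.
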